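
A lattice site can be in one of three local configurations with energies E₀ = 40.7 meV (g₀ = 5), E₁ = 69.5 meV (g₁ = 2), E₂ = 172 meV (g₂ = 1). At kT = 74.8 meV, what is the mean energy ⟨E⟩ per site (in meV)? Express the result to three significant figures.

50.2 meV

Eᵢ/kT = 0.54412, 0.92914, 2.2995.
Z = Σ gᵢe^(−Eᵢ/kT) = 5·e^(−0.54412) + 2·e^(−0.92914) + 1·e^(−2.2995) = 2.9018 + 0.78979 + 0.10031 = 3.7919.
⟨E⟩ = Σ Eᵢ gᵢe^(−Eᵢ/kT) / Z = (40.7·2.9018 + 69.5·0.78979 + 172·0.10031) / 3.7919 = 50.2 meV.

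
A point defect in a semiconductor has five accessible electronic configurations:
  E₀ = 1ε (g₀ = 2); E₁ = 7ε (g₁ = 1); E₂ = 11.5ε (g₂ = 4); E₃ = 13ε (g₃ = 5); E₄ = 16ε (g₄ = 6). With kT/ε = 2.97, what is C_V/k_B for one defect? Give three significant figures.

Eᵢ/kT = 0.33670, 2.3569, 3.8721, 4.3771, 5.3872.
Z = Σ gᵢe^(−Eᵢ/kT) = 2·e^(−0.33670) + 1·e^(−2.3569) + 4·e^(−3.8721) + 5·e^(−4.3771) + 6·e^(−5.3872) = 1.4282 + 0.094713 + 0.083258 + 0.062809 + 0.027449 = 1.6964.
⟨E⟩ = 2.5373 ε, ⟨E²⟩ = 20.468 ε².
C_V/k_B = (⟨E²⟩ − ⟨E⟩²)/(kT)² = (20.468 − 6.4379)/8.8209 = 1.59.

1.59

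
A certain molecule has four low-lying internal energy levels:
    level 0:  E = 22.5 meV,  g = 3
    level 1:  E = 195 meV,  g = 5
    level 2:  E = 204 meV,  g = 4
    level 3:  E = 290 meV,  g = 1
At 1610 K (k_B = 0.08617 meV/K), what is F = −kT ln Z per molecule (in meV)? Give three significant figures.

k_BT = 0.08617 × 1610 K = 138.73 meV.
Eᵢ/kT = 0.16219, 1.4056, 1.4705, 2.0904.
Z = Σ gᵢe^(−Eᵢ/kT) = 3·e^(−0.16219) + 5·e^(−1.4056) + 4·e^(−1.4705) + 1·e^(−2.0904) = 2.5508 + 1.2261 + 0.91924 + 0.12364 = 4.8198.
F = −kT ln Z = −138.73 × ln(4.8198) = −138.73 × 1.5727 = -218 meV.

-218 meV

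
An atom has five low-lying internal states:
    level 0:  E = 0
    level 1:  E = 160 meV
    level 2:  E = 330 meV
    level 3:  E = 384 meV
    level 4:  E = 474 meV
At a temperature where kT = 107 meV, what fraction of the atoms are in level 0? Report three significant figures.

Eᵢ/kT = 0, 1.4953, 3.0841, 3.5888, 4.4299.
Z = Σ e^(−Eᵢ/kT) = e^(−0) + e^(−1.4953) + e^(−3.0841) + e^(−3.5888) + e^(−4.4299) = 1.0000 + 0.22418 + 0.045771 + 0.027631 + 0.011916 = 1.3095.
P₀ = e^(−E₀/kT) / Z = 1.0000/1.3095 = 0.764.

0.764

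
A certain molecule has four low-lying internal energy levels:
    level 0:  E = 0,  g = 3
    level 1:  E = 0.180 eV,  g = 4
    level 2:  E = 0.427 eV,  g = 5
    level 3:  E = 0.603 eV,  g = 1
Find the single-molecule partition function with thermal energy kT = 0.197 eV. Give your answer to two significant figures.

Eᵢ/kT = 0, 0.9137, 2.168, 3.061.
Z = Σ gᵢe^(−Eᵢ/kT) = 3·e^(−0) + 4·e^(−0.9137) + 5·e^(−2.168) + 1·e^(−3.061) = 3.000 + 1.604 + 0.5720 + 0.04684 = 5.223.

Z = 5.2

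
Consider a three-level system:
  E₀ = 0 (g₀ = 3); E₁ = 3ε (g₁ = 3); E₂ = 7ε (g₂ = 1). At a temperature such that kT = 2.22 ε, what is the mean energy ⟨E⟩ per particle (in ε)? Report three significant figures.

0.688 ε

Eᵢ/kT = 0, 1.3514, 3.1532.
Z = Σ gᵢe^(−Eᵢ/kT) = 3·e^(−0) + 3·e^(−1.3514) + 1·e^(−3.1532) = 3.0000 + 0.77663 + 0.042715 = 3.8193.
⟨E⟩ = Σ Eᵢ gᵢe^(−Eᵢ/kT) / Z = (0·3.0000 + 3·0.77663 + 7·0.042715) / 3.8193 = 0.688 ε.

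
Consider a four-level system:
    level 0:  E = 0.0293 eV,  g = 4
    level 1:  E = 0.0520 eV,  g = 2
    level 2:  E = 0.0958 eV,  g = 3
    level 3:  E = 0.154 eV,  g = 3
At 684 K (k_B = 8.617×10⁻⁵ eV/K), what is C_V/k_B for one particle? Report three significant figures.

0.330

k_BT = 8.617×10⁻⁵ × 684 K = 0.058940 eV.
Eᵢ/kT = 0.49712, 0.88225, 1.6254, 2.6128.
Z = Σ gᵢe^(−Eᵢ/kT) = 4·e^(−0.49712) + 2·e^(−0.88225) + 3·e^(−1.6254) + 3·e^(−2.6128) = 2.4331 + 0.82770 + 0.59050 + 0.21999 = 4.0713.
⟨E⟩ = 0.050298 eV, ⟨E²⟩ = 0.0036754 eV².
C_V/k_B = (⟨E²⟩ − ⟨E⟩²)/(kT)² = (0.0036754 − 0.0025299)/0.0034739 = 0.330.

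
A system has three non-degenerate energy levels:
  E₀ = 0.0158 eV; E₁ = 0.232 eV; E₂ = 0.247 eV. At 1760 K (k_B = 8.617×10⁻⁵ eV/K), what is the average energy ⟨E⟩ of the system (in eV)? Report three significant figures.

k_BT = 8.617×10⁻⁵ × 1760 K = 0.15166 eV.
Eᵢ/kT = 0.10418, 1.5297, 1.6286.
Z = Σ e^(−Eᵢ/kT) = e^(−0.10418) + e^(−1.5297) + e^(−1.6286) = 0.90106 + 0.21660 + 0.19620 = 1.3139.
⟨E⟩ = Σ Eᵢ e^(−Eᵢ/kT) / Z = (0.0158·0.90106 + 0.232·0.21660 + 0.247·0.19620) / 1.3139 = 0.0860 eV.

0.0860 eV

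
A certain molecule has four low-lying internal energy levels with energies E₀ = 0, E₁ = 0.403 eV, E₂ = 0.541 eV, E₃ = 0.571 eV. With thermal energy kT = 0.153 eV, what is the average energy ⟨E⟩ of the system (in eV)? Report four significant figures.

Eᵢ/kT = 0, 2.63399, 3.53595, 3.73203.
Z = Σ e^(−Eᵢ/kT) = e^(−0) + e^(−2.63399) + e^(−3.53595) + e^(−3.73203) = 1.00000 + 0.0717914 + 0.0291311 + 0.0239442 = 1.12487.
⟨E⟩ = Σ Eᵢ e^(−Eᵢ/kT) / Z = (0·1.00000 + 0.403·0.0717914 + 0.541·0.0291311 + 0.571·0.0239442) / 1.12487 = 0.05189 eV.

0.05189 eV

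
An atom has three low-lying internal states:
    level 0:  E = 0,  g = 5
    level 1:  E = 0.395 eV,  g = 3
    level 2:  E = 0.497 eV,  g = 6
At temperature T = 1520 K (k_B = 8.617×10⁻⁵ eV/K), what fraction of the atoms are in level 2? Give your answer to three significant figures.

0.0256

k_BT = 8.617×10⁻⁵ × 1520 K = 0.13098 eV.
Eᵢ/kT = 0, 3.0157, 3.7945.
Z = Σ gᵢe^(−Eᵢ/kT) = 5·e^(−0) + 3·e^(−3.0157) + 6·e^(−3.7945) = 5.0000 + 0.14703 + 0.13496 = 5.2820.
P₂ = g₂ e^(−E₂/kT) / Z = 0.13496/5.2820 = 0.0256.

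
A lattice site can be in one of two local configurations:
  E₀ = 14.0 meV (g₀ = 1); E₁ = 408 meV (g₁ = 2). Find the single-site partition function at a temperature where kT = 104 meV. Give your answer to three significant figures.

Eᵢ/kT = 0.13462, 3.9231.
Z = Σ gᵢe^(−Eᵢ/kT) = 1·e^(−0.13462) + 2·e^(−3.9231) = 0.87405 + 0.039559 = 0.91361.

Z = 0.914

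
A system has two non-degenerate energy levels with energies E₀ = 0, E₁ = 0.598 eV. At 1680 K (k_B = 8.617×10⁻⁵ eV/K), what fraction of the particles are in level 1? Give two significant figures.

0.016

k_BT = 8.617×10⁻⁵ × 1680 K = 0.1448 eV.
Eᵢ/kT = 0, 4.130.
Z = Σ e^(−Eᵢ/kT) = e^(−0) + e^(−4.130) = 1.000 + 0.01608 = 1.016.
P₁ = e^(−E₁/kT) / Z = 0.01608/1.016 = 0.016.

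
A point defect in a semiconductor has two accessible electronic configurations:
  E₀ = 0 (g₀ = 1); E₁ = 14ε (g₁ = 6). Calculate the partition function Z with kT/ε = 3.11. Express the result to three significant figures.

Z = 1.07

Eᵢ/kT = 0, 4.5016.
Z = Σ gᵢe^(−Eᵢ/kT) = 1·e^(−0) + 6·e^(−4.5016) = 1.0000 + 0.066547 = 1.0665.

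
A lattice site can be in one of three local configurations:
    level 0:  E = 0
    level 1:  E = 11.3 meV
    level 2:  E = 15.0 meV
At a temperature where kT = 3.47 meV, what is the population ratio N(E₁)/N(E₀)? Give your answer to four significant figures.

0.03852

n₁/n₀ = exp[−(E₁−E₀)/kT] = exp(−(11.3 meV)/(3.47 meV)) = exp(-3.25648) = 0.03852.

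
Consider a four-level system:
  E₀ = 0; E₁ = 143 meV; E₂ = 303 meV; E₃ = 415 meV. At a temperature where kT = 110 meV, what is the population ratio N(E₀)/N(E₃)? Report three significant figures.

43.5

n₀/n₃ = exp[−(E₀−E₃)/kT] = exp(−(-415 meV)/(110 meV)) = exp(3.7727) = 43.5.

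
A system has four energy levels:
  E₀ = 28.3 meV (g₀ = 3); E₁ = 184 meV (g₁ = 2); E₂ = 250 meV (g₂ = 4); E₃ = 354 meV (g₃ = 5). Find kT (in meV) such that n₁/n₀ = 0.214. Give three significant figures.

n₁/n₀ = (g₁/g₀) exp[−(E₁−E₀)/kT] = 0.214.
⇒ (E₁−E₀)/kT = ln((2/3)/0.214) = ln(3.1153) = 1.1363.
kT = 155.7 meV / 1.1363 = 137 meV.

137 meV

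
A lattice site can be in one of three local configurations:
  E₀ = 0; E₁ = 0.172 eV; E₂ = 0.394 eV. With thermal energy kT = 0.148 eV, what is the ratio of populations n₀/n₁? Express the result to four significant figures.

n₀/n₁ = exp[−(E₀−E₁)/kT] = exp(−(-0.172 eV)/(0.148 eV)) = exp(1.16216) = 3.197.

3.197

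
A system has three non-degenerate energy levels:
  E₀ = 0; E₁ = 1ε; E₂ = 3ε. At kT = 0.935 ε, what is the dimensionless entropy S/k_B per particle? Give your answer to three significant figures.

Eᵢ/kT = 0, 1.0695, 3.2086.
Z = Σ e^(−Eᵢ/kT) = e^(−0) + e^(−1.0695) + e^(−3.2086) = 1.0000 + 0.34318 + 0.040413 = 1.3836.
⟨E⟩ = Σ EᵢPᵢ = 0.33566 ε.
S/k_B = ln Z + ⟨E⟩/kT = ln(1.3836) + 0.33566/0.935 = 0.32469 + 0.35899 = 0.684.

0.684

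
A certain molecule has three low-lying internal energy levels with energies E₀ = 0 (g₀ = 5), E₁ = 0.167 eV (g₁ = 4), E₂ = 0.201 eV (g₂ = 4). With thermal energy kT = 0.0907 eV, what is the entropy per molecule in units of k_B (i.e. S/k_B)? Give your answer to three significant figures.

Eᵢ/kT = 0, 1.8412, 2.2161.
Z = Σ gᵢe^(−Eᵢ/kT) = 5·e^(−0) + 4·e^(−1.8412) + 4·e^(−2.2161) = 5.0000 + 0.63451 + 0.43613 = 6.0706.
⟨E⟩ = Σ EᵢPᵢ = 0.031896 eV.
S/k_B = ln Z + ⟨E⟩/kT = ln(6.0706) + 0.031896/0.0907 = 1.8035 + 0.35166 = 2.16.

2.16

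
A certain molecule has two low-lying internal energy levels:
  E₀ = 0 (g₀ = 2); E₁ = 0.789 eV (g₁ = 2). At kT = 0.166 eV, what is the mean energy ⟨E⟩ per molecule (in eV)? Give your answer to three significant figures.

Eᵢ/kT = 0, 4.7530.
Z = Σ gᵢe^(−Eᵢ/kT) = 2·e^(−0) + 2·e^(−4.7530) = 2.0000 + 0.017252 = 2.0173.
⟨E⟩ = Σ Eᵢ gᵢe^(−Eᵢ/kT) / Z = (0·2.0000 + 0.789·0.017252) / 2.0173 = 0.00675 eV.

0.00675 eV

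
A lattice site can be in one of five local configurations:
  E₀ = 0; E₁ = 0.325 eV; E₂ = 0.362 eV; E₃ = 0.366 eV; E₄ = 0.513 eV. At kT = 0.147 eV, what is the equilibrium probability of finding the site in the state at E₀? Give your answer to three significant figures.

0.764

Eᵢ/kT = 0, 2.2109, 2.4626, 2.4898, 3.4898.
Z = Σ e^(−Eᵢ/kT) = e^(−0) + e^(−2.2109) + e^(−2.4626) + e^(−2.4898) + e^(−3.4898) = 1.0000 + 0.10960 + 0.085213 + 0.082927 + 0.030507 = 1.3082.
P₀ = e^(−E₀/kT) / Z = 1.0000/1.3082 = 0.764.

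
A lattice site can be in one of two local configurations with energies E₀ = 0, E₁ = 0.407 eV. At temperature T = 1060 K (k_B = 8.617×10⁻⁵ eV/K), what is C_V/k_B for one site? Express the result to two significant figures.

k_BT = 8.617×10⁻⁵ × 1060 K = 0.09134 eV.
Eᵢ/kT = 0, 4.456.
Z = Σ e^(−Eᵢ/kT) = e^(−0) + e^(−4.456) = 1.000 + 0.01161 = 1.012.
⟨E⟩ = 0.004669 eV, ⟨E²⟩ = 0.001900 eV².
C_V/k_B = (⟨E²⟩ − ⟨E⟩²)/(kT)² = (0.001900 − 0.00002180)/0.008343 = 0.23.

0.23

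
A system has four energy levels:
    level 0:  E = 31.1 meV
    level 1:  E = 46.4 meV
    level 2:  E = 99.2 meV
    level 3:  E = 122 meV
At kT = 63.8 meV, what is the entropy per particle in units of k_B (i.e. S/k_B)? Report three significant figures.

Eᵢ/kT = 0.48746, 0.72727, 1.5549, 1.9122.
Z = Σ e^(−Eᵢ/kT) = e^(−0.48746) + e^(−0.72727) + e^(−1.5549) + e^(−1.9122) = 0.61418 + 0.48323 + 0.21121 + 0.14775 = 1.4564.
⟨E⟩ = Σ EᵢPᵢ = 55.274 meV.
S/k_B = ln Z + ⟨E⟩/kT = ln(1.4564) + 55.274/63.8 = 0.37597 + 0.86636 = 1.24.

1.24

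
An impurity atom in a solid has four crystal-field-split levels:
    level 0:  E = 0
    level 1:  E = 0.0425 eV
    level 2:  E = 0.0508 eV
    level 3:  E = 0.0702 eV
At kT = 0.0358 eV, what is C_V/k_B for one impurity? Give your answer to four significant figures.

0.5259

Eᵢ/kT = 0, 1.18715, 1.41899, 1.96089.
Z = Σ e^(−Eᵢ/kT) = e^(−0) + e^(−1.18715) + e^(−1.41899) + e^(−1.96089) = 1.00000 + 0.305090 + 0.241958 + 0.140733 = 1.68778.
⟨E⟩ = 0.0208186 eV, ⟨E²⟩ = 0.00110738 eV².
C_V/k_B = (⟨E²⟩ − ⟨E⟩²)/(kT)² = (0.00110738 − 0.000433414)/0.00128164 = 0.5259.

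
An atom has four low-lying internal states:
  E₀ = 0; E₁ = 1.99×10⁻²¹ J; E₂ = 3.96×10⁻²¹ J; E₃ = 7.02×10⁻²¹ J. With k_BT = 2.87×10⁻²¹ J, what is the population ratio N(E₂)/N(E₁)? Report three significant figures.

0.503

n₂/n₁ = exp[−(E₂−E₁)/kT] = exp(−(1.97 ×10⁻²¹ J)/(2.87 ×10⁻²¹ J)) = exp(-0.68641) = 0.503.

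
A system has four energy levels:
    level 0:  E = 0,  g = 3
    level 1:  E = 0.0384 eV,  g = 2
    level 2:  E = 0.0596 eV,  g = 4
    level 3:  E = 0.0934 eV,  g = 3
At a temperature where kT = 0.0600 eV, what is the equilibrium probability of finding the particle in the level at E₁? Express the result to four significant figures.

Eᵢ/kT = 0, 0.640000, 0.993333, 1.55667.
Z = Σ gᵢe^(−Eᵢ/kT) = 3·e^(−0) + 2·e^(−0.640000) + 4·e^(−0.993333) + 3·e^(−1.55667) = 3.00000 + 1.05458 + 1.48136 + 0.632511 = 6.16845.
P₁ = g₁ e^(−E₁/kT) / Z = 1.05458/6.16845 = 0.1710.

0.1710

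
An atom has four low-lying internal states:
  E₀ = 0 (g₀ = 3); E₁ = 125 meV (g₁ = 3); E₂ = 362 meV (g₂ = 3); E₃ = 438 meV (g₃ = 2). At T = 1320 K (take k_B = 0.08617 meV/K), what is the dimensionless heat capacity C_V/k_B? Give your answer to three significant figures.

k_BT = 0.08617 × 1320 K = 113.74 meV.
Eᵢ/kT = 0, 1.0990, 3.1827, 3.8509.
Z = Σ gᵢe^(−Eᵢ/kT) = 3·e^(−0) + 3·e^(−1.0990) + 3·e^(−3.1827) + 2·e^(−3.8509) = 3.0000 + 0.99961 + 0.12442 + 0.042521 = 4.1666.
⟨E⟩ = 45.268 meV, ⟨E²⟩ = 9619.5 meV².
C_V/k_B = (⟨E²⟩ − ⟨E⟩²)/(kT)² = (9619.5 − 2049.2)/12937 = 0.585.

0.585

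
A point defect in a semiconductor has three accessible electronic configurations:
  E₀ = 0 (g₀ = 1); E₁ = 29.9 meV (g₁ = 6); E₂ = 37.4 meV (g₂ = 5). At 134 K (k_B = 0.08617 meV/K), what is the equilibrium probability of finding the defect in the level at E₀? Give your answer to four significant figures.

k_BT = 0.08617 × 134 K = 11.5468 meV.
Eᵢ/kT = 0, 2.58946, 3.23899.
Z = Σ gᵢe^(−Eᵢ/kT) = 1·e^(−0) + 6·e^(−2.58946) + 5·e^(−3.23899) = 1.00000 + 0.450363 + 0.196017 = 1.64638.
P₀ = g₀ e^(−E₀/kT) / Z = 1.00000/1.64638 = 0.6074.

0.6074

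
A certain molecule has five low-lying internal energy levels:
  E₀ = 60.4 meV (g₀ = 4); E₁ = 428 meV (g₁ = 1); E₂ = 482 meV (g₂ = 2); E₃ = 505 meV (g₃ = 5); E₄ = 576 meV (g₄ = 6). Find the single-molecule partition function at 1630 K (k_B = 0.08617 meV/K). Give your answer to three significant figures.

k_BT = 0.08617 × 1630 K = 140.46 meV.
Eᵢ/kT = 0.43002, 3.0471, 3.4316, 3.5953, 4.1008.
Z = Σ gᵢe^(−Eᵢ/kT) = 4·e^(−0.43002) + 1·e^(−3.0471) + 2·e^(−3.4316) + 5·e^(−3.5953) + 6·e^(−4.1008) = 2.6020 + 0.047496 + 0.064670 + 0.13726 + 0.099357 = 2.9508.

Z = 2.95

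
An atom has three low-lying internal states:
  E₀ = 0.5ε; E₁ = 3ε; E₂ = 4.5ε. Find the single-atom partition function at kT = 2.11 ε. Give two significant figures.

Eᵢ/kT = 0.2370, 1.422, 2.133.
Z = Σ e^(−Eᵢ/kT) = e^(−0.2370) + e^(−1.422) + e^(−2.133) = 0.7890 + 0.2412 + 0.1185 = 1.149.

Z = 1.1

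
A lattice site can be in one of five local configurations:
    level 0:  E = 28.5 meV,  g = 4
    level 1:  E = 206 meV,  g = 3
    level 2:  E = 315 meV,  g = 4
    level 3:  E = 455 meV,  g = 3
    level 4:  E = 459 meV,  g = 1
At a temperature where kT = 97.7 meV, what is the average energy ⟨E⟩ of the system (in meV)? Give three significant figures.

Eᵢ/kT = 0.29171, 2.1085, 3.2242, 4.6571, 4.6981.
Z = Σ gᵢe^(−Eᵢ/kT) = 4·e^(−0.29171) + 3·e^(−2.1085) + 4·e^(−3.2242) + 3·e^(−4.6571) + 1·e^(−4.6981) = 2.9879 + 0.36426 + 0.15915 + 0.028482 + 0.0091126 = 3.5489.
⟨E⟩ = Σ Eᵢ gᵢe^(−Eᵢ/kT) / Z = (28.5·2.9879 + 206·0.36426 + 315·0.15915 + 455·0.028482 + 459·0.0091126) / 3.5489 = 64.1 meV.

64.1 meV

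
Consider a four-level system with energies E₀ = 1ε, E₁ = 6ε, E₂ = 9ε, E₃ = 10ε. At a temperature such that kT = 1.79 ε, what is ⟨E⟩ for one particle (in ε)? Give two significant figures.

1.4 ε

Eᵢ/kT = 0.5587, 3.352, 5.028, 5.587.
Z = Σ e^(−Eᵢ/kT) = e^(−0.5587) + e^(−3.352) + e^(−5.028) + e^(−5.587) = 0.5720 + 0.03501 + 0.006552 + 0.003746 = 0.6173.
⟨E⟩ = Σ Eᵢ e^(−Eᵢ/kT) / Z = (1·0.5720 + 6·0.03501 + 9·0.006552 + 10·0.003746) / 0.6173 = 1.4 ε.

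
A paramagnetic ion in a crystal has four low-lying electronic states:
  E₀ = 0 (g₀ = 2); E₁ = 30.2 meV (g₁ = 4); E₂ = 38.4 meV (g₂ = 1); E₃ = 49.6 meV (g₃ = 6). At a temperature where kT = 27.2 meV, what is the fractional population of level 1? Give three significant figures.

Eᵢ/kT = 0, 1.1103, 1.4118, 1.8235.
Z = Σ gᵢe^(−Eᵢ/kT) = 2·e^(−0) + 4·e^(−1.1103) + 1·e^(−1.4118) + 6·e^(−1.8235) = 2.0000 + 1.3178 + 0.24370 + 0.96876 = 4.5303.
P₁ = g₁ e^(−E₁/kT) / Z = 1.3178/4.5303 = 0.291.

0.291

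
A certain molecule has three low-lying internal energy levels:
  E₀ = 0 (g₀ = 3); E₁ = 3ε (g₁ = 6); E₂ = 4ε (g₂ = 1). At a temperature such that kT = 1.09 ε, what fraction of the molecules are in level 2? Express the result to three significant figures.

Eᵢ/kT = 0, 2.7523, 3.6697.
Z = Σ gᵢe^(−Eᵢ/kT) = 3·e^(−0) + 6·e^(−2.7523) + 1·e^(−3.6697) = 3.0000 + 0.38269 + 0.025484 = 3.4082.
P₂ = g₂ e^(−E₂/kT) / Z = 0.025484/3.4082 = 0.00748.

0.00748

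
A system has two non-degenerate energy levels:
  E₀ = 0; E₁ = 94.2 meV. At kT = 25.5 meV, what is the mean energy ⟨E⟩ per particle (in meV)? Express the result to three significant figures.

2.29 meV

Eᵢ/kT = 0, 3.6941.
Z = Σ e^(−Eᵢ/kT) = e^(−0) + e^(−3.6941) = 1.0000 + 0.024870 = 1.0249.
⟨E⟩ = Σ Eᵢ e^(−Eᵢ/kT) / Z = (0·1.0000 + 94.2·0.024870) / 1.0249 = 2.29 meV.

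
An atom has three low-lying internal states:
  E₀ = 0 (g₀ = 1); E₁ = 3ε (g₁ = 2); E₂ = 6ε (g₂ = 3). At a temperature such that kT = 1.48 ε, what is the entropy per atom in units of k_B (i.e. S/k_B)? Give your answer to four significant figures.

Eᵢ/kT = 0, 2.02703, 4.05405.
Z = Σ gᵢe^(−Eᵢ/kT) = 1·e^(−0) + 2·e^(−2.02703) + 3·e^(−4.05405) = 1.00000 + 0.263452 + 0.0520559 = 1.31551.
⟨E⟩ = Σ EᵢPᵢ = 0.838224 ε.
S/k_B = ln Z + ⟨E⟩/kT = ln(1.31551) + 0.838224/1.48 = 0.274224 + 0.566368 = 0.8406.

0.8406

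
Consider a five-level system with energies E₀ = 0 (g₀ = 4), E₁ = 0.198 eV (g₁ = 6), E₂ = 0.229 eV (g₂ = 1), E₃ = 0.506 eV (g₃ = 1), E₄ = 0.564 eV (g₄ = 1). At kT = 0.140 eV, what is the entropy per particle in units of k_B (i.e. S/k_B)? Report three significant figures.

2.19

Eᵢ/kT = 0, 1.4143, 1.6357, 3.6143, 4.0286.
Z = Σ gᵢe^(−Eᵢ/kT) = 4·e^(−0) + 6·e^(−1.4143) + 1·e^(−1.6357) + 1·e^(−3.6143) + 1·e^(−4.0286) = 4.0000 + 1.4586 + 0.19482 + 0.026936 + 0.017799 = 5.6982.
⟨E⟩ = Σ EᵢPᵢ = 0.062666 eV.
S/k_B = ln Z + ⟨E⟩/kT = ln(5.6982) + 0.062666/0.140 = 1.7402 + 0.44761 = 2.19.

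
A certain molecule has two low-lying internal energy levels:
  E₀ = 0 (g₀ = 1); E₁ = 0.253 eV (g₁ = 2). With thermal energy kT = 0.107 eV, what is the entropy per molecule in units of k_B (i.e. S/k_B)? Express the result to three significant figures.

0.546

Eᵢ/kT = 0, 2.3645.
Z = Σ gᵢe^(−Eᵢ/kT) = 1·e^(−0) + 2·e^(−2.3645) = 1.0000 + 0.18799 = 1.1880.
⟨E⟩ = Σ EᵢPᵢ = 0.040035 eV.
S/k_B = ln Z + ⟨E⟩/kT = ln(1.1880) + 0.040035/0.107 = 0.17227 + 0.37416 = 0.546.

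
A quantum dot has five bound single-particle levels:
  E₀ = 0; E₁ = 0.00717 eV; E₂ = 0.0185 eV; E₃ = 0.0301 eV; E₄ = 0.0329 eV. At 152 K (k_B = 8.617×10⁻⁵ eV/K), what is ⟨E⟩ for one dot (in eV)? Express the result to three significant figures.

k_BT = 8.617×10⁻⁵ × 152 K = 0.013098 eV.
Eᵢ/kT = 0, 0.54741, 1.4124, 2.2981, 2.5118.
Z = Σ e^(−Eᵢ/kT) = e^(−0) + e^(−0.54741) + e^(−1.4124) + e^(−2.2981) + e^(−2.5118) = 1.0000 + 0.57845 + 0.24356 + 0.10045 + 0.081122 = 2.0036.
⟨E⟩ = Σ Eᵢ e^(−Eᵢ/kT) / Z = (0·1.0000 + 0.00717·0.57845 + 0.0185·0.24356 + 0.0301·0.10045 + 0.0329·0.081122) / 2.0036 = 0.00716 eV.

0.00716 eV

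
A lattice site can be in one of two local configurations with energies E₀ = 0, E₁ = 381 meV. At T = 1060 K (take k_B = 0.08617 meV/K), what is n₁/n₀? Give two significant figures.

0.015

k_BT = 0.08617 × 1060 K = 91.34 meV.
n₁/n₀ = exp[−(E₁−E₀)/kT] = exp(−(381 meV)/(91.34 meV)) = exp(-4.171) = 0.015.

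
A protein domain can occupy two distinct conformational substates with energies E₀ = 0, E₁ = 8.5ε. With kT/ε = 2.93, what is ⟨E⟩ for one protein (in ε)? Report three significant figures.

0.443 ε

Eᵢ/kT = 0, 2.9010.
Z = Σ e^(−Eᵢ/kT) = e^(−0) + e^(−2.9010) = 1.0000 + 0.054968 = 1.0550.
⟨E⟩ = Σ Eᵢ e^(−Eᵢ/kT) / Z = (0·1.0000 + 8.5·0.054968) / 1.0550 = 0.443 ε.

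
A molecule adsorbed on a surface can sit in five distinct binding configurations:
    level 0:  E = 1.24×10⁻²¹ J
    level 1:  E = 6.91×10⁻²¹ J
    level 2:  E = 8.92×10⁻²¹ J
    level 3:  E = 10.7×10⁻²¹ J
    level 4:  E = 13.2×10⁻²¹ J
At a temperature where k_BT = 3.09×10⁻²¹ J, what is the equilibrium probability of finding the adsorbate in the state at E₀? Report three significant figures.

0.763

Eᵢ/kT = 0.40129, 2.2362, 2.8867, 3.4628, 4.2718.
Z = Σ e^(−Eᵢ/kT) = e^(−0.40129) + e^(−2.2362) + e^(−2.8867) + e^(−3.4628) + e^(−4.2718) = 0.66946 + 0.10686 + 0.055760 + 0.031342 + 0.013957 = 0.87738.
P₀ = e^(−E₀/kT) / Z = 0.66946/0.87738 = 0.763.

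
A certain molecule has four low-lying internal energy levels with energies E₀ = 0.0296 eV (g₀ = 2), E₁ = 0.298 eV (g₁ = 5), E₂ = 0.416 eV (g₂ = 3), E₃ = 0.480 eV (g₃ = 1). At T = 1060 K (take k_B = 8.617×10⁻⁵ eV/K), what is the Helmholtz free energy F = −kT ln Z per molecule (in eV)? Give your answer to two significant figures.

k_BT = 8.617×10⁻⁵ × 1060 K = 0.09134 eV.
Eᵢ/kT = 0.3241, 3.263, 4.554, 5.255.
Z = Σ gᵢe^(−Eᵢ/kT) = 2·e^(−0.3241) + 5·e^(−3.263) + 3·e^(−4.554) + 1·e^(−5.255) = 1.446 + 0.1914 + 0.03158 + 0.005221 = 1.674.
F = −kT ln Z = −0.09134 × ln(1.674) = −0.09134 × 0.5152 = -0.047 eV.

-0.047 eV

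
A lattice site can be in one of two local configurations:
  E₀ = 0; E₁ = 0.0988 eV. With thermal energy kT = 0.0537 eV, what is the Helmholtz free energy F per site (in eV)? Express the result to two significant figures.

-0.0079 eV

Eᵢ/kT = 0, 1.840.
Z = Σ e^(−Eᵢ/kT) = e^(−0) + e^(−1.840) = 1.000 + 0.1588 = 1.159.
F = −kT ln Z = −0.0537 × ln(1.159) = −0.0537 × 0.1476 = -0.0079 eV.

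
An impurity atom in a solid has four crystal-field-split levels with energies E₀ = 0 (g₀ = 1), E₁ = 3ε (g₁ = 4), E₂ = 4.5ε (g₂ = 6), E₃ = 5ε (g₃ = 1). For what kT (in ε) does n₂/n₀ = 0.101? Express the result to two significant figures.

n₂/n₀ = (g₂/g₀) exp[−(E₂−E₀)/kT] = 0.101.
⇒ (E₂−E₀)/kT = ln((6/1)/0.101) = ln(59.41) = 4.084.
kT = 4.5ε / 4.084 = 1.1 ε.

1.1 ε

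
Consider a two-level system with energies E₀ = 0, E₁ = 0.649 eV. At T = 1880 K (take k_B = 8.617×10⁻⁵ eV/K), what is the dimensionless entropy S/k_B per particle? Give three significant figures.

0.0897

k_BT = 8.617×10⁻⁵ × 1880 K = 0.16200 eV.
Eᵢ/kT = 0, 4.0062.
Z = Σ e^(−Eᵢ/kT) = e^(−0) + e^(−4.0062) = 1.0000 + 0.018202 = 1.0182.
⟨E⟩ = Σ EᵢPᵢ = 0.011602 eV.
S/k_B = ln Z + ⟨E⟩/kT = ln(1.0182) + 0.011602/0.16200 = 0.018036 + 0.071617 = 0.0897.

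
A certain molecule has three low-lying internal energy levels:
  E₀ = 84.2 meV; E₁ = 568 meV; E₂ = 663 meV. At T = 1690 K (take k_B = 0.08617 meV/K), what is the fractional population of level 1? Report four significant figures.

k_BT = 0.08617 × 1690 K = 145.627 meV.
Eᵢ/kT = 0.578189, 3.90038, 4.55273.
Z = Σ e^(−Eᵢ/kT) = e^(−0.578189) + e^(−3.90038) + e^(−4.55273) = 0.560913 + 0.0202342 + 0.0105384 = 0.591686.
P₁ = e^(−E₁/kT) / Z = 0.0202342/0.591686 = 0.03420.

0.03420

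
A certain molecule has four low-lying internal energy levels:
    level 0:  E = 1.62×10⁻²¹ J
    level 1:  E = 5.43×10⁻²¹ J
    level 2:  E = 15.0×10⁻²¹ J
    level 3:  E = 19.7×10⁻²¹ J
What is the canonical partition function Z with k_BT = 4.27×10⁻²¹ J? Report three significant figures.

Eᵢ/kT = 0.37939, 1.2717, 3.5129, 4.6136.
Z = Σ e^(−Eᵢ/kT) = e^(−0.37939) + e^(−1.2717) + e^(−3.5129) + e^(−4.6136) = 0.68428 + 0.28035 + 0.029810 + 0.0099161 = 1.0044.

Z = 1.00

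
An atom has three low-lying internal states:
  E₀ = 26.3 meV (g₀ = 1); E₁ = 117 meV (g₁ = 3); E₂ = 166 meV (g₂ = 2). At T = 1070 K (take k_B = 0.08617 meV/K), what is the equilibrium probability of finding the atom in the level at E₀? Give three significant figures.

k_BT = 0.08617 × 1070 K = 92.202 meV.
Eᵢ/kT = 0.28524, 1.2690, 1.8004.
Z = Σ gᵢe^(−Eᵢ/kT) = 1·e^(−0.28524) + 3·e^(−1.2690) + 2·e^(−1.8004) = 0.75183 + 0.84334 + 0.33047 = 1.9256.
P₀ = g₀ e^(−E₀/kT) / Z = 0.75183/1.9256 = 0.390.

0.390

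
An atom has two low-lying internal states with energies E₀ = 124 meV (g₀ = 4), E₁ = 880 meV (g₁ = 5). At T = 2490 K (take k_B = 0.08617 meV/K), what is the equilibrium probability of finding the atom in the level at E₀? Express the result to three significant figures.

0.964

k_BT = 0.08617 × 2490 K = 214.56 meV.
Eᵢ/kT = 0.57793, 4.1014.
Z = Σ gᵢe^(−Eᵢ/kT) = 4·e^(−0.57793) + 5·e^(−4.1014) = 2.2442 + 0.082747 = 2.3269.
P₀ = g₀ e^(−E₀/kT) / Z = 2.2442/2.3269 = 0.964.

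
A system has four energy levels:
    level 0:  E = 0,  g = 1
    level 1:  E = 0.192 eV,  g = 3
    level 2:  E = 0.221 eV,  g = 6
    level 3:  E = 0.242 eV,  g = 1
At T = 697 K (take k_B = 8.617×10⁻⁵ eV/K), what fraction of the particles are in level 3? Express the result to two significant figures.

0.014

k_BT = 8.617×10⁻⁵ × 697 K = 0.06006 eV.
Eᵢ/kT = 0, 3.197, 3.680, 4.029.
Z = Σ gᵢe^(−Eᵢ/kT) = 1·e^(−0) + 3·e^(−3.197) + 6·e^(−3.680) + 1·e^(−4.029) = 1.000 + 0.1227 + 0.1513 + 0.01779 = 1.292.
P₃ = g₃ e^(−E₃/kT) / Z = 0.01779/1.292 = 0.014.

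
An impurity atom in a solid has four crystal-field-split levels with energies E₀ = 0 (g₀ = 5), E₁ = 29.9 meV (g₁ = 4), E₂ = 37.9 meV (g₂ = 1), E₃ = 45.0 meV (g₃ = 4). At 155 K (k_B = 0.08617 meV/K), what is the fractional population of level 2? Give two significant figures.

0.010

k_BT = 0.08617 × 155 K = 13.36 meV.
Eᵢ/kT = 0, 2.238, 2.837, 3.368.
Z = Σ gᵢe^(−Eᵢ/kT) = 5·e^(−0) + 4·e^(−2.238) + 1·e^(−2.837) + 4·e^(−3.368) = 5.000 + 0.4267 + 0.05860 + 0.1378 = 5.623.
P₂ = g₂ e^(−E₂/kT) / Z = 0.05860/5.623 = 0.010.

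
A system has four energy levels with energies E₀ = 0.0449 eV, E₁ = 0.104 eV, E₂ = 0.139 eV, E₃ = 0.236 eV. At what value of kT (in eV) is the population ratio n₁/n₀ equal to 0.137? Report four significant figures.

0.02973 eV

n₁/n₀ = exp[−(E₁−E₀)/kT] = 0.137.
⇒ (E₁−E₀)/kT = ln(1/0.137) = ln(7.29927) = 1.98777.
kT = 0.0591 eV / 1.98777 = 0.02973 eV.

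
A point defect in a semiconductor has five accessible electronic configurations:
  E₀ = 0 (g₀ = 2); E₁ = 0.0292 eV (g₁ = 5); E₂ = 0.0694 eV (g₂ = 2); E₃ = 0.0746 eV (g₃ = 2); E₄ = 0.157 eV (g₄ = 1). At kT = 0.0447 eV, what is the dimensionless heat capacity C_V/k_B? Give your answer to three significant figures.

0.330

Eᵢ/kT = 0, 0.65324, 1.5526, 1.6689, 3.5123.
Z = Σ gᵢe^(−Eᵢ/kT) = 2·e^(−0) + 5·e^(−0.65324) + 2·e^(−1.5526) + 2·e^(−1.6689) + 1·e^(−3.5123) = 2.0000 + 2.6018 + 0.42339 + 0.37691 + 0.029828 = 5.4319.
⟨E⟩ = 0.025434 eV, ⟨E²⟩ = 0.0013053 eV².
C_V/k_B = (⟨E²⟩ − ⟨E⟩²)/(kT)² = (0.0013053 − 0.00064689)/0.0019981 = 0.330.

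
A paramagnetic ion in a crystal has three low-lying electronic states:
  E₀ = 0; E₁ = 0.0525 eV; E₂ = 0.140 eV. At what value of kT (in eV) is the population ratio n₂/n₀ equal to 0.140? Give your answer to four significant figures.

n₂/n₀ = exp[−(E₂−E₀)/kT] = 0.140.
⇒ (E₂−E₀)/kT = ln(1/0.140) = ln(7.14286) = 1.96611.
kT = 0.140 eV / 1.96611 = 0.07121 eV.

0.07121 eV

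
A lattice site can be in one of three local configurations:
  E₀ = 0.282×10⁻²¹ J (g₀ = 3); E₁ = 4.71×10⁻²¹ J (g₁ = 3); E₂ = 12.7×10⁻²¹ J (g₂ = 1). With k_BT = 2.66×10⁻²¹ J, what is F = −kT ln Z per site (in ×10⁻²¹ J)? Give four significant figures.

Eᵢ/kT = 0.106015, 1.77068, 4.77444.
Z = Σ gᵢe^(−Eᵢ/kT) = 3·e^(−0.106015) + 3·e^(−1.77068) + 1·e^(−4.77444) = 2.69823 + 0.510652 + 0.00844281 = 3.21732.
F = −kT ln Z = −2.66 × ln(3.21732) = −2.66 × 1.16855 = -3.108 ×10⁻²¹ J.

-3.108 ×10⁻²¹ J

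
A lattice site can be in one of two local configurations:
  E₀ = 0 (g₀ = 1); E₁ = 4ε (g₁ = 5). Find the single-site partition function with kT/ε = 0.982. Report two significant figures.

Eᵢ/kT = 0, 4.073.
Z = Σ gᵢe^(−Eᵢ/kT) = 1·e^(−0) + 5·e^(−4.073) = 1.000 + 0.08513 = 1.085.

Z = 1.1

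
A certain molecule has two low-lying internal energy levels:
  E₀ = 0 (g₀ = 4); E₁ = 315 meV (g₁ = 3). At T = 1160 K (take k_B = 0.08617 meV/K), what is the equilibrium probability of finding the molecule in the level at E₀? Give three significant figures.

0.969

k_BT = 0.08617 × 1160 K = 99.957 meV.
Eᵢ/kT = 0, 3.1514.
Z = Σ gᵢe^(−Eᵢ/kT) = 4·e^(−0) + 3·e^(−3.1514) = 4.0000 + 0.12838 = 4.1284.
P₀ = g₀ e^(−E₀/kT) / Z = 4.0000/4.1284 = 0.969.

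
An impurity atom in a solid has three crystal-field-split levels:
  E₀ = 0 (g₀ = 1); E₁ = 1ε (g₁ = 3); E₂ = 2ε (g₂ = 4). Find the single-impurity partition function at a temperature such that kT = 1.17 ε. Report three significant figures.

Eᵢ/kT = 0, 0.85470, 1.7094.
Z = Σ gᵢe^(−Eᵢ/kT) = 1·e^(−0) + 3·e^(−0.85470) + 4·e^(−1.7094) = 1.0000 + 1.2762 + 0.72390 = 3.0001.

Z = 3.00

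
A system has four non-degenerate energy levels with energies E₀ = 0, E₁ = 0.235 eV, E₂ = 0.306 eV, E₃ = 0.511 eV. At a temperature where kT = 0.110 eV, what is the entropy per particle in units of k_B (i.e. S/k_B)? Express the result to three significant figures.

0.568

Eᵢ/kT = 0, 2.1364, 2.7818, 4.6455.
Z = Σ e^(−Eᵢ/kT) = e^(−0) + e^(−2.1364) + e^(−2.7818) + e^(−4.6455) = 1.0000 + 0.11808 + 0.061927 + 0.0096047 = 1.1896.
⟨E⟩ = Σ EᵢPᵢ = 0.043381 eV.
S/k_B = ln Z + ⟨E⟩/kT = ln(1.1896) + 0.043381/0.110 = 0.17362 + 0.39437 = 0.568.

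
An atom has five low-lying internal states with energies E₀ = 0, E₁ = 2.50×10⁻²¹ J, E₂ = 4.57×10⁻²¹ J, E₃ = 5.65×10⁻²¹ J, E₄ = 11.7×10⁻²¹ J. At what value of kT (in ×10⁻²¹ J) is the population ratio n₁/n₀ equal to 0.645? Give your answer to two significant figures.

5.7 ×10⁻²¹ J

n₁/n₀ = exp[−(E₁−E₀)/kT] = 0.645.
⇒ (E₁−E₀)/kT = ln(1/0.645) = ln(1.550) = 0.4383.
kT = 2.50 ×10⁻²¹ J / 0.4383 = 5.7 ×10⁻²¹ J.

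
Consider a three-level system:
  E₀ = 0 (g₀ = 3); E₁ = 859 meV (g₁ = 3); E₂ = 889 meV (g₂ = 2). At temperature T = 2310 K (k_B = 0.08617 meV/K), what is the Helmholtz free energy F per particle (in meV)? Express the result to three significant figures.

k_BT = 0.08617 × 2310 K = 199.05 meV.
Eᵢ/kT = 0, 4.3155, 4.4662.
Z = Σ gᵢe^(−Eᵢ/kT) = 3·e^(−0) + 3·e^(−4.3155) + 2·e^(−4.4662) = 3.0000 + 0.040080 + 0.022982 = 3.0631.
F = −kT ln Z = −199.05 × ln(3.0631) = −199.05 × 1.1194 = -223 meV.

-223 meV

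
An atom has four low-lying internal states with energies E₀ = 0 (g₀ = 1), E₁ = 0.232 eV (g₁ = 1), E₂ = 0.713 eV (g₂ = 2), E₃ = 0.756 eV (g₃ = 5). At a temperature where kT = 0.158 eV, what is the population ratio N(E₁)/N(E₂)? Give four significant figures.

10.50

n₁/n₂ = (g₁/g₂) exp[−(E₁−E₂)/kT] = (1/2) × exp(−(-0.481 eV)/(0.158 eV)) = (1/2) × exp(3.04430) = 10.50.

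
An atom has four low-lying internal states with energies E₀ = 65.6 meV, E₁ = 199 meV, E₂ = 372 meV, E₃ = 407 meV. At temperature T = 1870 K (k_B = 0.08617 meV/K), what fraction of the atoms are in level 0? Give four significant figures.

k_BT = 0.08617 × 1870 K = 161.138 meV.
Eᵢ/kT = 0.407104, 1.23497, 2.30858, 2.52579.
Z = Σ e^(−Eᵢ/kT) = e^(−0.407104) + e^(−1.23497) + e^(−2.30858) + e^(−2.52579) = 0.665575 + 0.290843 + 0.0994023 + 0.0799951 = 1.13582.
P₀ = e^(−E₀/kT) / Z = 0.665575/1.13582 = 0.5860.

0.5860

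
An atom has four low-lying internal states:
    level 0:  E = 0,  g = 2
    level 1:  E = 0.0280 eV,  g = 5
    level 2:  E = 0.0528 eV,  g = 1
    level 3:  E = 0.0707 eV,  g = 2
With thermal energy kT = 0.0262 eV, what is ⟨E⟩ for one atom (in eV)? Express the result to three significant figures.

0.0162 eV

Eᵢ/kT = 0, 1.0687, 2.0153, 2.6985.
Z = Σ gᵢe^(−Eᵢ/kT) = 2·e^(−0) + 5·e^(−1.0687) + 1·e^(−2.0153) + 2·e^(−2.6985) = 2.0000 + 1.7173 + 0.13328 + 0.13461 = 3.9852.
⟨E⟩ = Σ Eᵢ gᵢe^(−Eᵢ/kT) / Z = (0·2.0000 + 0.0280·1.7173 + 0.0528·0.13328 + 0.0707·0.13461) / 3.9852 = 0.0162 eV.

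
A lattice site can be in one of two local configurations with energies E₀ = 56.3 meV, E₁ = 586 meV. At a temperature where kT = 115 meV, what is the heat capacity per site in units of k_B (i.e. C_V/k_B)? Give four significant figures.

Eᵢ/kT = 0.489565, 5.09565.
Z = Σ e^(−Eᵢ/kT) = e^(−0.489565) + e^(−5.09565) = 0.612893 + 0.00612333 = 0.619016.
⟨E⟩ = 61.5398 meV, ⟨E²⟩ = 6535.22 meV².
C_V/k_B = (⟨E²⟩ − ⟨E⟩²)/(kT)² = (6535.22 − 3787.15)/13225.0 = 0.2078.

0.2078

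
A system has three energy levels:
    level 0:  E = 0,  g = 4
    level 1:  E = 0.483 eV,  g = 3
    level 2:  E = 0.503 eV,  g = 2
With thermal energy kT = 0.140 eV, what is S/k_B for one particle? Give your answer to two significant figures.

Eᵢ/kT = 0, 3.450, 3.593.
Z = Σ gᵢe^(−Eᵢ/kT) = 4·e^(−0) + 3·e^(−3.450) + 2·e^(−3.593) = 4.000 + 0.09524 + 0.05503 = 4.150.
⟨E⟩ = Σ EᵢPᵢ = 0.01775 eV.
S/k_B = ln Z + ⟨E⟩/kT = ln(4.150) + 0.01775/0.140 = 1.423 + 0.1268 = 1.5.

1.5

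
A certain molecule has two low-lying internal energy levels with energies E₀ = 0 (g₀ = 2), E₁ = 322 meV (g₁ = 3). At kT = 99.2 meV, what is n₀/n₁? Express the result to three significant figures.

17.1

n₀/n₁ = (g₀/g₁) exp[−(E₀−E₁)/kT] = (2/3) × exp(−(-322 meV)/(99.2 meV)) = (2/3) × exp(3.2460) = 17.1.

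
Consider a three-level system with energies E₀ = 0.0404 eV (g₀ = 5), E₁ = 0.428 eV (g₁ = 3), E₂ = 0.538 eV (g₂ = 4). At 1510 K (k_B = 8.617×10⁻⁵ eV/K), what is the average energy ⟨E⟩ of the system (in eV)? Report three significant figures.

k_BT = 8.617×10⁻⁵ × 1510 K = 0.13012 eV.
Eᵢ/kT = 0.31048, 3.2893, 4.1346.
Z = Σ gᵢe^(−Eᵢ/kT) = 5·e^(−0.31048) + 3·e^(−3.2893) + 4·e^(−4.1346) = 3.6655 + 0.11184 + 0.064036 = 3.8414.
⟨E⟩ = Σ Eᵢ gᵢe^(−Eᵢ/kT) / Z = (0.0404·3.6655 + 0.428·0.11184 + 0.538·0.064036) / 3.8414 = 0.0600 eV.

0.0600 eV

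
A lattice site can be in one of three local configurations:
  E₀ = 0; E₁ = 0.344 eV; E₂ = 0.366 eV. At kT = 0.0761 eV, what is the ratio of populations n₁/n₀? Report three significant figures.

n₁/n₀ = exp[−(E₁−E₀)/kT] = exp(−(0.344 eV)/(0.0761 eV)) = exp(-4.5204) = 0.0109.

0.0109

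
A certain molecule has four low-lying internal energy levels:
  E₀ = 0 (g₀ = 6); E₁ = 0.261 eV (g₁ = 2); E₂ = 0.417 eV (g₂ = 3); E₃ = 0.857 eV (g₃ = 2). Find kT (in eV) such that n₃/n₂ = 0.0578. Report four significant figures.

0.1799 eV

n₃/n₂ = (g₃/g₂) exp[−(E₃−E₂)/kT] = 0.0578.
⇒ (E₃−E₂)/kT = ln((2/3)/0.0578) = ln(11.5340) = 2.44530.
kT = 0.440 eV / 2.44530 = 0.1799 eV.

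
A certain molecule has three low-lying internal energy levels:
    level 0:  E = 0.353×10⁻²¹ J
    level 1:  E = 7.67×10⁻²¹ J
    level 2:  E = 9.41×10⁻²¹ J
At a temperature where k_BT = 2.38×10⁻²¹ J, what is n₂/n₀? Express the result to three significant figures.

0.0222

n₂/n₀ = exp[−(E₂−E₀)/kT] = exp(−(9.057 ×10⁻²¹ J)/(2.38 ×10⁻²¹ J)) = exp(-3.8055) = 0.0222.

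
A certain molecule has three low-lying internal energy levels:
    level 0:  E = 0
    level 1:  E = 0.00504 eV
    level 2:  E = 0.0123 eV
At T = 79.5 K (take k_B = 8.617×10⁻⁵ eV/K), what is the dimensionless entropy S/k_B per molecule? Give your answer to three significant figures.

0.893

k_BT = 8.617×10⁻⁵ × 79.5 K = 0.0068505 eV.
Eᵢ/kT = 0, 0.73571, 1.7955.
Z = Σ e^(−Eᵢ/kT) = e^(−0) + e^(−0.73571) + e^(−1.7955) = 1.0000 + 0.47917 + 0.16604 = 1.6452.
⟨E⟩ = Σ EᵢPᵢ = 0.0027093 eV.
S/k_B = ln Z + ⟨E⟩/kT = ln(1.6452) + 0.0027093/0.0068505 = 0.49786 + 0.39549 = 0.893.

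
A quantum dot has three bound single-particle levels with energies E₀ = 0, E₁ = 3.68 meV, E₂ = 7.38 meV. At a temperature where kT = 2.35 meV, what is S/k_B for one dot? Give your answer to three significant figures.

0.595

Eᵢ/kT = 0, 1.5660, 3.1404.
Z = Σ e^(−Eᵢ/kT) = e^(−0) + e^(−1.5660) + e^(−3.1404) = 1.0000 + 0.20888 + 0.043265 = 1.2521.
⟨E⟩ = Σ EᵢPᵢ = 0.86892 meV.
S/k_B = ln Z + ⟨E⟩/kT = ln(1.2521) + 0.86892/2.35 = 0.22482 + 0.36975 = 0.595.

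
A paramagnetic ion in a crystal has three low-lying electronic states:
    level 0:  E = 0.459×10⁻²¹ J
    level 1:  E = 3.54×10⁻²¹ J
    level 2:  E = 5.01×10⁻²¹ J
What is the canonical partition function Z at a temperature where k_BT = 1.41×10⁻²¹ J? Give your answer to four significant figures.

Z = 0.8320

Eᵢ/kT = 0.325532, 2.51064, 3.55319.
Z = Σ e^(−Eᵢ/kT) = e^(−0.325532) + e^(−2.51064) + e^(−3.55319) = 0.722143 + 0.0812162 + 0.0286332 = 0.831992.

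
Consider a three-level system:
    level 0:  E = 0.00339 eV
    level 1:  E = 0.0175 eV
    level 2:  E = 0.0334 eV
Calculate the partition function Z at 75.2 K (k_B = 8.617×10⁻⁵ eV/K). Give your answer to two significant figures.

k_BT = 8.617×10⁻⁵ × 75.2 K = 0.006480 eV.
Eᵢ/kT = 0.5231, 2.701, 5.154.
Z = Σ e^(−Eᵢ/kT) = e^(−0.5231) + e^(−2.701) + e^(−5.154) = 0.5927 + 0.06714 + 0.005776 = 0.6656.

Z = 0.67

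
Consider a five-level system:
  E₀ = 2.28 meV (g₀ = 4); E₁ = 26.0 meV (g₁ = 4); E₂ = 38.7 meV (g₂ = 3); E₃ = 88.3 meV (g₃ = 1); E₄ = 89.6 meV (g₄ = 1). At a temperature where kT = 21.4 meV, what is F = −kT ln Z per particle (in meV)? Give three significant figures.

-35.7 meV

Eᵢ/kT = 0.10654, 1.2150, 1.8084, 4.1262, 4.1869.
Z = Σ gᵢe^(−Eᵢ/kT) = 4·e^(−0.10654) + 4·e^(−1.2150) + 3·e^(−1.8084) + 1·e^(−4.1262) + 1·e^(−4.1869) = 3.5958 + 1.1868 + 0.49175 + 0.016144 + 0.015193 = 5.3057.
F = −kT ln Z = −21.4 × ln(5.3057) = −21.4 × 1.6688 = -35.7 meV.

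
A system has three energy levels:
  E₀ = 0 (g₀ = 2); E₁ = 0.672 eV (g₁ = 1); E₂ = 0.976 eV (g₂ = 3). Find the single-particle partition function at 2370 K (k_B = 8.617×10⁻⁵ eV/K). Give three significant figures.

Z = 2.06

k_BT = 8.617×10⁻⁵ × 2370 K = 0.20422 eV.
Eᵢ/kT = 0, 3.2906, 4.7792.
Z = Σ gᵢe^(−Eᵢ/kT) = 2·e^(−0) + 1·e^(−3.2906) + 3·e^(−4.7792) = 2.0000 + 0.037232 + 0.025208 = 2.0624.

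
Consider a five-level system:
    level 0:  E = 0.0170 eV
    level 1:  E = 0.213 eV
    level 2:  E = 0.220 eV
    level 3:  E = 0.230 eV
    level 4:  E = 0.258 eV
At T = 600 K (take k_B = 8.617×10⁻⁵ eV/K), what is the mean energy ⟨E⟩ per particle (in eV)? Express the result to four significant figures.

k_BT = 8.617×10⁻⁵ × 600 K = 0.0517020 eV.
Eᵢ/kT = 0.328807, 4.11976, 4.25515, 4.44857, 4.99014.
Z = Σ e^(−Eᵢ/kT) = e^(−0.328807) + e^(−4.11976) + e^(−4.25515) + e^(−4.44857) + e^(−4.99014) = 0.719782 + 0.0162484 + 0.0141910 + 0.0116953 + 0.00680471 = 0.768721.
⟨E⟩ = Σ Eᵢ e^(−Eᵢ/kT) / Z = (0.0170·0.719782 + 0.213·0.0162484 + 0.220·0.0141910 + 0.230·0.0116953 + 0.258·0.00680471) / 0.768721 = 0.03026 eV.

0.03026 eV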